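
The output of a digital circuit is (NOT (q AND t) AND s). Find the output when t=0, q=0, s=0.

Substituting: (NOT (0 AND 0) AND 0)
= 0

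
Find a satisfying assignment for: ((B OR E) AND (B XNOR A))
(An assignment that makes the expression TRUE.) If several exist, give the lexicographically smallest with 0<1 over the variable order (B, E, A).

B=0, E=1, A=0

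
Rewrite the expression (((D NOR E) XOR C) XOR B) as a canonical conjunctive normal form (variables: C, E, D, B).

(C OR E OR D OR NOT B) AND (C OR E OR NOT D OR B) AND (C OR NOT E OR D OR B) AND (C OR NOT E OR NOT D OR B) AND (NOT C OR E OR D OR B) AND (NOT C OR E OR NOT D OR NOT B) AND (NOT C OR NOT E OR D OR NOT B) AND (NOT C OR NOT E OR NOT D OR NOT B)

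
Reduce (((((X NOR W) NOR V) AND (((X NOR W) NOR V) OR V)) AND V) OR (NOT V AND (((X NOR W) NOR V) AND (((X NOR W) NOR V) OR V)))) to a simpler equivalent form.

By distribution ((E AND v) OR (E AND NOT v) = E) then absorption (E AND (E OR v) = E):
= ((X NOR W) NOR V)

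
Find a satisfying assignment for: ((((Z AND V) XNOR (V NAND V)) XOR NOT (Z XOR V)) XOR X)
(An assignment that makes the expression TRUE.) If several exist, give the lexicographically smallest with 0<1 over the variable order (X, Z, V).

X=0, Z=0, V=0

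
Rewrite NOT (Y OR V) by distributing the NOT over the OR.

NOT Y AND NOT V
De Morgan's: NOT(OR of terms) = AND of negations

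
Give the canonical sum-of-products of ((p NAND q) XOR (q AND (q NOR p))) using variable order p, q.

Σm(0, 1, 2) = (NOT p AND NOT q) OR (NOT p AND q) OR (p AND NOT q)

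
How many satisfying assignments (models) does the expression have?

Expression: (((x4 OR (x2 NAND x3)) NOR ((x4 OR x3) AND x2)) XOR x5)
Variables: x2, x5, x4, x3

Satisfying assignments: (0,1,0,0), (0,1,0,1), (0,1,1,0), (0,1,1,1), (1,1,0,0), (1,1,0,1), (1,1,1,0), (1,1,1,1)
Count: 8 out of 16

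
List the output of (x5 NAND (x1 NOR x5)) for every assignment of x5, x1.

x5 | x1 | Output
----------------
0 | 0 | 1
0 | 1 | 1
1 | 0 | 1
1 | 1 | 1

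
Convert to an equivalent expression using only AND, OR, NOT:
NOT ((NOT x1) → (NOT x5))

(NOT x1) AND x5
(Negated implication: NOT(A → B) = A AND NOT B)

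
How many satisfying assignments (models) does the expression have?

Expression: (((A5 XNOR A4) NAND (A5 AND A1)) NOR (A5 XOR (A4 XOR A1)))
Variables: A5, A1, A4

No assignment satisfies the expression.
Count: 0 out of 8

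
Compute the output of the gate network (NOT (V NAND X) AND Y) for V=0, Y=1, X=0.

Substituting: (NOT (0 NAND 0) AND 1)
= 0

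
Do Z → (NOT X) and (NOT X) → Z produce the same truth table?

No, Converse is not equivalent to original (counterexample: X=0, Z=0)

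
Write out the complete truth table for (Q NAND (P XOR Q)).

P | Q | Output
--------------
0 | 0 | 1
0 | 1 | 0
1 | 0 | 1
1 | 1 | 1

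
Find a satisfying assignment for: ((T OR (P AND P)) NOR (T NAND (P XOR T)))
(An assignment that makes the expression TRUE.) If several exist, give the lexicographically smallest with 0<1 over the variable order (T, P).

UNSATISFIABLE - no assignment makes this expression true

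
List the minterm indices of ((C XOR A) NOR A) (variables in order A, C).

Σm(0) = (NOT A AND NOT C)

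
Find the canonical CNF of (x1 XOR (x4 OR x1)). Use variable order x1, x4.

(x1 OR x4) AND (NOT x1 OR x4) AND (NOT x1 OR NOT x4)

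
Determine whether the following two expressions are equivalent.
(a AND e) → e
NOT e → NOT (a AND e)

Yes, Contrapositive is always equivalent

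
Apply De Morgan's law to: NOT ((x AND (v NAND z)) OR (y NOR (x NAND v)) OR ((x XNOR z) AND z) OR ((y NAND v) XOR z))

NOT (x AND (v NAND z)) AND NOT (y NOR (x NAND v)) AND NOT ((x XNOR z) AND z) AND NOT ((y NAND v) XOR z)
De Morgan's: NOT(OR of terms) = AND of negations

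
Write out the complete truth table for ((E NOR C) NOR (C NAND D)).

E | C | D | Output
------------------
0 | 0 | 0 | 0
0 | 0 | 1 | 0
0 | 1 | 0 | 0
0 | 1 | 1 | 1
1 | 0 | 0 | 0
1 | 0 | 1 | 0
1 | 1 | 0 | 0
1 | 1 | 1 | 1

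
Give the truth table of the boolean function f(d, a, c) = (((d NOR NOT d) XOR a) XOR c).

d | a | c | Output
------------------
0 | 0 | 0 | 0
0 | 0 | 1 | 1
0 | 1 | 0 | 1
0 | 1 | 1 | 0
1 | 0 | 0 | 0
1 | 0 | 1 | 1
1 | 1 | 0 | 1
1 | 1 | 1 | 0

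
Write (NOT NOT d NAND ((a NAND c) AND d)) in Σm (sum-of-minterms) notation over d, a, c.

Σm(0, 1, 2, 3, 7) = (NOT d AND NOT a AND NOT c) OR (NOT d AND NOT a AND c) OR (NOT d AND a AND NOT c) OR (NOT d AND a AND c) OR (d AND a AND c)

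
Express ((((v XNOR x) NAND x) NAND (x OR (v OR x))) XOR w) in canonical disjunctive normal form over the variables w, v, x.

(NOT w AND NOT v AND NOT x) OR (NOT w AND v AND x) OR (w AND NOT v AND x) OR (w AND v AND NOT x)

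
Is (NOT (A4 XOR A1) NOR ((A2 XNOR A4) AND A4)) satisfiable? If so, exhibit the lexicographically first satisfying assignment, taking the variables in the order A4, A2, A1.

A4=0, A2=0, A1=1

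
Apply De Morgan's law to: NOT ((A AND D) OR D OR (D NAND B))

NOT (A AND D) AND NOT D AND NOT (D NAND B)
De Morgan's: NOT(OR of terms) = AND of negations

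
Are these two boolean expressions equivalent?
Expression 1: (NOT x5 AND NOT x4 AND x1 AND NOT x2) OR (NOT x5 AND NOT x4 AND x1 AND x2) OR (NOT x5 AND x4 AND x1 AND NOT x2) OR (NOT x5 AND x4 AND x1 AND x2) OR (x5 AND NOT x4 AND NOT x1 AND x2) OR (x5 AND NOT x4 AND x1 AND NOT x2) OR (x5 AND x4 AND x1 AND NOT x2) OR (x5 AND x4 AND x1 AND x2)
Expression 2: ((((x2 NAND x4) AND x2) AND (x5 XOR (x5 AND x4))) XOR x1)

Yes, they are equivalent — the two output columns agree on all 16 assignments:
x5 | x4 | x1 | x2 | Expression 1 | Expression 2
-----------------------------------------------
0 | 0 | 0 | 0 | 0 | 0
0 | 0 | 0 | 1 | 0 | 0
0 | 0 | 1 | 0 | 1 | 1
0 | 0 | 1 | 1 | 1 | 1
0 | 1 | 0 | 0 | 0 | 0
0 | 1 | 0 | 1 | 0 | 0
0 | 1 | 1 | 0 | 1 | 1
0 | 1 | 1 | 1 | 1 | 1
1 | 0 | 0 | 0 | 0 | 0
1 | 0 | 0 | 1 | 1 | 1
1 | 0 | 1 | 0 | 1 | 1
1 | 0 | 1 | 1 | 0 | 0
1 | 1 | 0 | 0 | 0 | 0
1 | 1 | 0 | 1 | 0 | 0
1 | 1 | 1 | 0 | 1 | 1
1 | 1 | 1 | 1 | 1 | 1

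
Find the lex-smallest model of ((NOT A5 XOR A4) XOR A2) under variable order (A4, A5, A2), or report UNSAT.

A4=0, A5=0, A2=0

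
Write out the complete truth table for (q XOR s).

q | s | Output
--------------
0 | 0 | 0
0 | 1 | 1
1 | 0 | 1
1 | 1 | 0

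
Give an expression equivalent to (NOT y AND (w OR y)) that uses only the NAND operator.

(((y NAND y) NAND ((w NAND w) NAND (y NAND y))) NAND ((y NAND y) NAND ((w NAND w) NAND (y NAND y))))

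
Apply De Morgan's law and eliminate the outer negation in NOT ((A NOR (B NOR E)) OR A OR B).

NOT (A NOR (B NOR E)) AND NOT A AND NOT B
De Morgan's: NOT(OR of terms) = AND of negations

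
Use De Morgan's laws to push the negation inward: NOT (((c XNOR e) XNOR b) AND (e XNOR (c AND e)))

NOT ((c XNOR e) XNOR b) OR NOT (e XNOR (c AND e))
De Morgan's: NOT(AND of terms) = OR of negations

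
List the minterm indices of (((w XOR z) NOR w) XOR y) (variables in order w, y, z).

Σm(0, 3, 6, 7) = (NOT w AND NOT y AND NOT z) OR (NOT w AND y AND z) OR (w AND y AND NOT z) OR (w AND y AND z)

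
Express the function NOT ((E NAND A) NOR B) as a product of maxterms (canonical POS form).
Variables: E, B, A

ΠM(5) = (NOT E OR B OR NOT A)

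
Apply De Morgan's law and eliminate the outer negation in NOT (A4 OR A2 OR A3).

NOT A4 AND NOT A2 AND NOT A3
De Morgan's: NOT(OR of terms) = AND of negations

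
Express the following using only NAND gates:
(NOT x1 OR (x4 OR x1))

(((x1 NAND x1) NAND (x1 NAND x1)) NAND (((x4 NAND x4) NAND (x1 NAND x1)) NAND ((x4 NAND x4) NAND (x1 NAND x1))))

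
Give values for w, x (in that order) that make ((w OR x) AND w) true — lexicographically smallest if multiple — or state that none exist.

w=1, x=0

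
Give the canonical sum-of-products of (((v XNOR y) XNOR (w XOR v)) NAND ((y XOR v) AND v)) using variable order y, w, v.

Σm(0, 1, 2, 4, 5, 6, 7) = (NOT y AND NOT w AND NOT v) OR (NOT y AND NOT w AND v) OR (NOT y AND w AND NOT v) OR (y AND NOT w AND NOT v) OR (y AND NOT w AND v) OR (y AND w AND NOT v) OR (y AND w AND v)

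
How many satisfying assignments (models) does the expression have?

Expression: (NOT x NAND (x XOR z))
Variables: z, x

Satisfying assignments: (0,0), (0,1), (1,1)
Count: 3 out of 4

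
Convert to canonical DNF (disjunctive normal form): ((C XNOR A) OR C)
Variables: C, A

(NOT C AND NOT A) OR (C AND NOT A) OR (C AND A)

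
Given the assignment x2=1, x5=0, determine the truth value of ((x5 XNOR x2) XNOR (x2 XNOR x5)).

Substituting: ((0 XNOR 1) XNOR (1 XNOR 0))
= 1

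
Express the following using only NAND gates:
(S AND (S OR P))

((S NAND ((S NAND S) NAND (P NAND P))) NAND (S NAND ((S NAND S) NAND (P NAND P))))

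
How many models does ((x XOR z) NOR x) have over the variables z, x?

Satisfying assignments: (0,0)
Count: 1 out of 4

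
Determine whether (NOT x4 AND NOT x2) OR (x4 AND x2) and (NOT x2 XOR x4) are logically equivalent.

Yes, they are equivalent — the two output columns agree on all 4 assignments:
x4 | x2 | Expression 1 | Expression 2
-------------------------------------
0 | 0 | 1 | 1
0 | 1 | 0 | 0
1 | 0 | 0 | 0
1 | 1 | 1 | 1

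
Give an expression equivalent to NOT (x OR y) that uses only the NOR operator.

(((x NOR y) NOR (x NOR y)) NOR ((x NOR y) NOR (x NOR y)))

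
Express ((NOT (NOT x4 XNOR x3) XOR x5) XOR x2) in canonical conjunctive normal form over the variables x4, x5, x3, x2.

(x4 OR x5 OR x3 OR NOT x2) AND (x4 OR x5 OR NOT x3 OR x2) AND (x4 OR NOT x5 OR x3 OR x2) AND (x4 OR NOT x5 OR NOT x3 OR NOT x2) AND (NOT x4 OR x5 OR x3 OR x2) AND (NOT x4 OR x5 OR NOT x3 OR NOT x2) AND (NOT x4 OR NOT x5 OR x3 OR NOT x2) AND (NOT x4 OR NOT x5 OR NOT x3 OR x2)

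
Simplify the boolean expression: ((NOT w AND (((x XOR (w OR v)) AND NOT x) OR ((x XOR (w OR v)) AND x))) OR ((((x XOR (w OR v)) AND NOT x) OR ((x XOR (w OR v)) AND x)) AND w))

By distribution ((E AND v) OR (E AND NOT v) = E) then distribution ((E AND v) OR (E AND NOT v) = E):
= (x XOR (w OR v))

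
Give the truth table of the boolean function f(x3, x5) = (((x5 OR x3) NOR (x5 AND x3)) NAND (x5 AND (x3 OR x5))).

x3 | x5 | Output
----------------
0 | 0 | 1
0 | 1 | 1
1 | 0 | 1
1 | 1 | 1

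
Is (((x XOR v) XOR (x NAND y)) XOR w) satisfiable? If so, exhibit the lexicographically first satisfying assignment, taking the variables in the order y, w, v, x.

y=0, w=0, v=0, x=0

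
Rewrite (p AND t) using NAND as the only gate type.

((p NAND t) NAND (p NAND t))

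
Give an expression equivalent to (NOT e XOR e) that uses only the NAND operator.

(((e NAND e) NAND ((e NAND e) NAND e)) NAND (e NAND ((e NAND e) NAND e)))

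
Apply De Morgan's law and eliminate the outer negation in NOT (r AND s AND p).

NOT r OR NOT s OR NOT p
De Morgan's: NOT(AND of terms) = OR of negations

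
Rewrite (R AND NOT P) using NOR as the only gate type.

((R NOR R) NOR ((P NOR P) NOR (P NOR P)))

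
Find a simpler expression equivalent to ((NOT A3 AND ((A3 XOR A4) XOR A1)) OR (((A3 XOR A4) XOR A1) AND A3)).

By distribution ((E AND v) OR (E AND NOT v) = E):
= ((A3 XOR A4) XOR A1)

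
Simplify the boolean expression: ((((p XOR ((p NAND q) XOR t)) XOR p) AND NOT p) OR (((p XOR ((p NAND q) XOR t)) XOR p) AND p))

By distribution ((E AND v) OR (E AND NOT v) = E) then XOR self-cancellation ((E XOR v) XOR v = E):
= ((p NAND q) XOR t)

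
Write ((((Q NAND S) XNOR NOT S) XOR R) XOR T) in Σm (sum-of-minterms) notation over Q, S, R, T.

Σm(0, 3, 5, 6, 8, 11, 12, 15) = (NOT Q AND NOT S AND NOT R AND NOT T) OR (NOT Q AND NOT S AND R AND T) OR (NOT Q AND S AND NOT R AND T) OR (NOT Q AND S AND R AND NOT T) OR (Q AND NOT S AND NOT R AND NOT T) OR (Q AND NOT S AND R AND T) OR (Q AND S AND NOT R AND NOT T) OR (Q AND S AND R AND T)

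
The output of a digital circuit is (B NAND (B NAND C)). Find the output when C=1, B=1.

Substituting: (1 NAND (1 NAND 1))
= 1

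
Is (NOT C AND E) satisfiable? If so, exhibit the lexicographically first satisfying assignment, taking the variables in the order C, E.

C=0, E=1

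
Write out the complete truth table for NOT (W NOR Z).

Z | W | Output
--------------
0 | 0 | 0
0 | 1 | 1
1 | 0 | 1
1 | 1 | 1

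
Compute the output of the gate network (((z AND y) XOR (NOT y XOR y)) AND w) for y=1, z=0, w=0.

Substituting: (((0 AND 1) XOR (NOT 1 XOR 1)) AND 0)
= 0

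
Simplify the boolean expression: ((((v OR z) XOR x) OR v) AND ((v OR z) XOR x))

By absorption (E AND (E OR v) = E):
= ((v OR z) XOR x)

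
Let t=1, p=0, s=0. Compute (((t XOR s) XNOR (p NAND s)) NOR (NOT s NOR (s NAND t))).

Substituting: (((1 XOR 0) XNOR (0 NAND 0)) NOR (NOT 0 NOR (0 NAND 1)))
= 0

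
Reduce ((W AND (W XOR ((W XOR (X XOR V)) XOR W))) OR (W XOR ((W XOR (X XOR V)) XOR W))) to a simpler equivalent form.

By absorption (E OR (E AND v) = E) then XOR self-cancellation ((E XOR v) XOR v = E):
= (W XOR (X XOR V))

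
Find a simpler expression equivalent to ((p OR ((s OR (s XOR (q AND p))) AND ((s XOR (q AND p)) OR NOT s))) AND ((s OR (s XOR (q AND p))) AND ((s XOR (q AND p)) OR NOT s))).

By absorption (E AND (E OR v) = E) then distribution ((E OR v) AND (E OR NOT v) = E):
= (s XOR (q AND p))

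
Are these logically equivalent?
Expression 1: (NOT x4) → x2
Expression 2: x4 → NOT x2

No, Inverse is not equivalent to original (counterexample: x2=0, x4=0)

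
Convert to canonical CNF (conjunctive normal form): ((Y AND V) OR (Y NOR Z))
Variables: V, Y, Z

(V OR Y OR NOT Z) AND (V OR NOT Y OR Z) AND (V OR NOT Y OR NOT Z) AND (NOT V OR Y OR NOT Z)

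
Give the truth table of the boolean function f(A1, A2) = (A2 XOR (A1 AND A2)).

A1 | A2 | Output
----------------
0 | 0 | 0
0 | 1 | 1
1 | 0 | 0
1 | 1 | 0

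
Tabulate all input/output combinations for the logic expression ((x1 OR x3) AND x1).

x3 | x1 | Output
----------------
0 | 0 | 0
0 | 1 | 1
1 | 0 | 0
1 | 1 | 1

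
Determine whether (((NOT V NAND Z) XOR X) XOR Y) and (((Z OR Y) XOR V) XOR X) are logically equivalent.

No. Counterexample: with X=0, V=0, Z=0, Y=0, Expression 1 = 1 but Expression 2 = 0.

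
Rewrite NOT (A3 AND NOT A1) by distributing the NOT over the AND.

NOT A3 OR A1
De Morgan's: NOT(AND of terms) = OR of negations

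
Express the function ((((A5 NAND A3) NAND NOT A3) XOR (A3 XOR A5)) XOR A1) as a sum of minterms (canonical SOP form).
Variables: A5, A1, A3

Σm(2, 3, 4, 5) = (NOT A5 AND A1 AND NOT A3) OR (NOT A5 AND A1 AND A3) OR (A5 AND NOT A1 AND NOT A3) OR (A5 AND NOT A1 AND A3)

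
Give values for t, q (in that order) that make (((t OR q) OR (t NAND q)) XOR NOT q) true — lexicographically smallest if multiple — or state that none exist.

t=0, q=1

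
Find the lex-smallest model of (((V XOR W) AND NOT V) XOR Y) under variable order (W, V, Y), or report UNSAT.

W=0, V=0, Y=1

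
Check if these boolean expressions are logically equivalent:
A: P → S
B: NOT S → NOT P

Yes, Contrapositive is always equivalent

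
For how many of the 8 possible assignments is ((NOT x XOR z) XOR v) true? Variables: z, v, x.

Satisfying assignments: (0,0,0), (0,1,1), (1,0,1), (1,1,0)
Count: 4 out of 8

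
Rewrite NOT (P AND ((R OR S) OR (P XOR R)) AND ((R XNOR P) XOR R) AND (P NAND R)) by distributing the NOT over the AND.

NOT P OR NOT ((R OR S) OR (P XOR R)) OR NOT ((R XNOR P) XOR R) OR NOT (P NAND R)
De Morgan's: NOT(AND of terms) = OR of negations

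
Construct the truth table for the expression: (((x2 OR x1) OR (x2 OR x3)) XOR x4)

x4 | x2 | x1 | x3 | Output
--------------------------
0 | 0 | 0 | 0 | 0
0 | 0 | 0 | 1 | 1
0 | 0 | 1 | 0 | 1
0 | 0 | 1 | 1 | 1
0 | 1 | 0 | 0 | 1
0 | 1 | 0 | 1 | 1
0 | 1 | 1 | 0 | 1
0 | 1 | 1 | 1 | 1
1 | 0 | 0 | 0 | 1
1 | 0 | 0 | 1 | 0
1 | 0 | 1 | 0 | 0
1 | 0 | 1 | 1 | 0
1 | 1 | 0 | 0 | 0
1 | 1 | 0 | 1 | 0
1 | 1 | 1 | 0 | 0
1 | 1 | 1 | 1 | 0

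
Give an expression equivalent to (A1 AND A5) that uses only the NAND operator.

((A1 NAND A5) NAND (A1 NAND A5))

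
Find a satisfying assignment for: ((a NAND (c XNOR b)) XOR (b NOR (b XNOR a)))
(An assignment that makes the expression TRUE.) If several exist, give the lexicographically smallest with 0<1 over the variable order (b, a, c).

b=0, a=0, c=0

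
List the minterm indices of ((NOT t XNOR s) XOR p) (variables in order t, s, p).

Σm(1, 2, 4, 7) = (NOT t AND NOT s AND p) OR (NOT t AND s AND NOT p) OR (t AND NOT s AND NOT p) OR (t AND s AND p)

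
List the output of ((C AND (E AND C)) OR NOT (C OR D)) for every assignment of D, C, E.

D | C | E | Output
------------------
0 | 0 | 0 | 1
0 | 0 | 1 | 1
0 | 1 | 0 | 0
0 | 1 | 1 | 1
1 | 0 | 0 | 0
1 | 0 | 1 | 0
1 | 1 | 0 | 0
1 | 1 | 1 | 1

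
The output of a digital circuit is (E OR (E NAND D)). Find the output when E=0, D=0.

Substituting: (0 OR (0 NAND 0))
= 1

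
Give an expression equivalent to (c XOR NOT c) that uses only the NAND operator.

((c NAND (c NAND (c NAND c))) NAND ((c NAND c) NAND (c NAND (c NAND c))))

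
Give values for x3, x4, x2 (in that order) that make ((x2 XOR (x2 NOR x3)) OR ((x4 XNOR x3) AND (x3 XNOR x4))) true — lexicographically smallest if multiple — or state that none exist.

x3=0, x4=0, x2=0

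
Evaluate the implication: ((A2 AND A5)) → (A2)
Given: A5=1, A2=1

Antecedent ((A2 AND A5)) = 1; consequent (A2) = 1.
1 → 1 = 1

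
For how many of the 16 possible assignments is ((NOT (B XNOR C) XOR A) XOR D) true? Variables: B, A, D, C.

Satisfying assignments: (0,0,0,1), (0,0,1,0), (0,1,0,0), (0,1,1,1), (1,0,0,0), (1,0,1,1), (1,1,0,1), (1,1,1,0)
Count: 8 out of 16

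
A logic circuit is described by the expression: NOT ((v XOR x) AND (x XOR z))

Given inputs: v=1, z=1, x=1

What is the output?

Substituting: NOT ((1 XOR 1) AND (1 XOR 1))
= 1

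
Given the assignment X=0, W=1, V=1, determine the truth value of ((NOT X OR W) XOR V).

Substituting: ((NOT 0 OR 1) XOR 1)
= 0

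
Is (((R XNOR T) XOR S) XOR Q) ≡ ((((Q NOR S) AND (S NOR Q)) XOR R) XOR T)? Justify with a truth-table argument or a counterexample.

No. Counterexample: with R=0, S=1, Q=1, T=0, Expression 1 = 1 but Expression 2 = 0.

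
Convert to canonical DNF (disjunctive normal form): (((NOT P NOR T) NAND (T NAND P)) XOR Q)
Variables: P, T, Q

(NOT P AND NOT T AND NOT Q) OR (NOT P AND T AND NOT Q) OR (P AND NOT T AND Q) OR (P AND T AND NOT Q)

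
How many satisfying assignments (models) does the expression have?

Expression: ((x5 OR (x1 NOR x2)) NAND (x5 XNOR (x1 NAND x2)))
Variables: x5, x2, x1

Satisfying assignments: (0,0,0), (0,0,1), (0,1,0), (0,1,1), (1,1,1)
Count: 5 out of 8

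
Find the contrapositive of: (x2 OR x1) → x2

Contrapositive: NOT x2 → NOT (x2 OR x1)
Note: A statement and its contrapositive are logically equivalent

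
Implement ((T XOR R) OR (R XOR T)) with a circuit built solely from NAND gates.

((((T NAND (T NAND R)) NAND (R NAND (T NAND R))) NAND ((T NAND (T NAND R)) NAND (R NAND (T NAND R)))) NAND (((R NAND (R NAND T)) NAND (T NAND (R NAND T))) NAND ((R NAND (R NAND T)) NAND (T NAND (R NAND T)))))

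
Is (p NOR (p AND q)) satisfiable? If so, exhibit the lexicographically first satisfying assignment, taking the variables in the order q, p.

q=0, p=0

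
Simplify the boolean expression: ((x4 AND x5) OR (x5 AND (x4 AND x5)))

By absorption (E OR (E AND v) = E):
= (x4 AND x5)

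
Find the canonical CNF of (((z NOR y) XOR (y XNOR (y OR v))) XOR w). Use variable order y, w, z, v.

(y OR w OR z OR v) AND (y OR w OR NOT z OR NOT v) AND (y OR NOT w OR z OR NOT v) AND (y OR NOT w OR NOT z OR v) AND (NOT y OR NOT w OR z OR v) AND (NOT y OR NOT w OR z OR NOT v) AND (NOT y OR NOT w OR NOT z OR v) AND (NOT y OR NOT w OR NOT z OR NOT v)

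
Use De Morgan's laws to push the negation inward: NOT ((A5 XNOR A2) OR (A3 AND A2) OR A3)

NOT (A5 XNOR A2) AND NOT (A3 AND A2) AND NOT A3
De Morgan's: NOT(OR of terms) = AND of negations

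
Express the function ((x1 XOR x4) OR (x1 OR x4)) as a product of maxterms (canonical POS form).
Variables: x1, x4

ΠM(0) = (x1 OR x4)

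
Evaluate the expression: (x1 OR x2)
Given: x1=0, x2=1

Substituting: (0 OR 1)
= 1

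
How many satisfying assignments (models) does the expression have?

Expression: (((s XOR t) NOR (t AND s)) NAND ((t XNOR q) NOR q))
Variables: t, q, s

Satisfying assignments: (0,0,0), (0,0,1), (0,1,0), (0,1,1), (1,0,0), (1,0,1), (1,1,0), (1,1,1)
Count: 8 out of 8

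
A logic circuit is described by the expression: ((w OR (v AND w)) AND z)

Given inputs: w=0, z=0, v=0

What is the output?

Substituting: ((0 OR (0 AND 0)) AND 0)
= 0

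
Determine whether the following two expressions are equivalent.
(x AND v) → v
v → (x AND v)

No, Converse is not equivalent to original (counterexample: v=1, x=0)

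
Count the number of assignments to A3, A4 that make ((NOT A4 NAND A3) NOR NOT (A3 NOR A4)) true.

No assignment satisfies the expression.
Count: 0 out of 4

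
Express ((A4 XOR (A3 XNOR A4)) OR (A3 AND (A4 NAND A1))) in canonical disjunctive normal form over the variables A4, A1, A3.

(NOT A4 AND NOT A1 AND NOT A3) OR (NOT A4 AND NOT A1 AND A3) OR (NOT A4 AND A1 AND NOT A3) OR (NOT A4 AND A1 AND A3) OR (A4 AND NOT A1 AND NOT A3) OR (A4 AND NOT A1 AND A3) OR (A4 AND A1 AND NOT A3)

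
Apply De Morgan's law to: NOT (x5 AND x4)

NOT x5 OR NOT x4
De Morgan's: NOT(AND of terms) = OR of negations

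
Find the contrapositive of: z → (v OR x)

Contrapositive: NOT (v OR x) → NOT z
Note: A statement and its contrapositive are logically equivalent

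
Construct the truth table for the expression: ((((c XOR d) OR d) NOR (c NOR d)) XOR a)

c | a | d | Output
------------------
0 | 0 | 0 | 0
0 | 0 | 1 | 0
0 | 1 | 0 | 1
0 | 1 | 1 | 1
1 | 0 | 0 | 0
1 | 0 | 1 | 0
1 | 1 | 0 | 1
1 | 1 | 1 | 1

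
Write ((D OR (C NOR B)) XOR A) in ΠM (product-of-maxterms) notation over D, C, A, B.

ΠM(1, 2, 4, 5, 10, 11, 14, 15) = (D OR C OR A OR NOT B) AND (D OR C OR NOT A OR B) AND (D OR NOT C OR A OR B) AND (D OR NOT C OR A OR NOT B) AND (NOT D OR C OR NOT A OR B) AND (NOT D OR C OR NOT A OR NOT B) AND (NOT D OR NOT C OR NOT A OR B) AND (NOT D OR NOT C OR NOT A OR NOT B)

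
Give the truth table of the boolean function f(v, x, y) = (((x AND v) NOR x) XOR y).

v | x | y | Output
------------------
0 | 0 | 0 | 1
0 | 0 | 1 | 0
0 | 1 | 0 | 0
0 | 1 | 1 | 1
1 | 0 | 0 | 1
1 | 0 | 1 | 0
1 | 1 | 0 | 0
1 | 1 | 1 | 1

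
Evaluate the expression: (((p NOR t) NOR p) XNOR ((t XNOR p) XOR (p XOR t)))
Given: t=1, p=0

Substituting: (((0 NOR 1) NOR 0) XNOR ((1 XNOR 0) XOR (0 XOR 1)))
= 1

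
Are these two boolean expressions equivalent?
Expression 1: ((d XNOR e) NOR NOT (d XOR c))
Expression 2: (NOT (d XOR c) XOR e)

No. Counterexample: with c=0, e=0, d=0, Expression 1 = 0 but Expression 2 = 1.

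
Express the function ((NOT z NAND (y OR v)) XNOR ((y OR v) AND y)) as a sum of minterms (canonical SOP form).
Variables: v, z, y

Σm(3, 4, 7) = (NOT v AND z AND y) OR (v AND NOT z AND NOT y) OR (v AND z AND y)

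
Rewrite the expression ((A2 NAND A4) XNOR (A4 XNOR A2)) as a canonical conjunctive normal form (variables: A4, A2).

(A4 OR NOT A2) AND (NOT A4 OR A2) AND (NOT A4 OR NOT A2)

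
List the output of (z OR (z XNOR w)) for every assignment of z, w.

z | w | Output
--------------
0 | 0 | 1
0 | 1 | 0
1 | 0 | 1
1 | 1 | 1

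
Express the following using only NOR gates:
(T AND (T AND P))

((T NOR T) NOR (((T NOR T) NOR (P NOR P)) NOR ((T NOR T) NOR (P NOR P))))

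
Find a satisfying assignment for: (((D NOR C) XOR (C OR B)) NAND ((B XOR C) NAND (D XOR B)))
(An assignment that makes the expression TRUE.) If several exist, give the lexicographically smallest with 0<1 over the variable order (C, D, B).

C=0, D=0, B=1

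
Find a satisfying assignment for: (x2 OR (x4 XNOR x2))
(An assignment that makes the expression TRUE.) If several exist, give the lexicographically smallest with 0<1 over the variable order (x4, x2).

x4=0, x2=0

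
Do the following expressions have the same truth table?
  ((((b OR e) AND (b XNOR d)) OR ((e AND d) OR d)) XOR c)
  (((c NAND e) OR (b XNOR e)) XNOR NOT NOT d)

No. Counterexample: with d=0, b=0, e=0, c=1, Expression 1 = 1 but Expression 2 = 0.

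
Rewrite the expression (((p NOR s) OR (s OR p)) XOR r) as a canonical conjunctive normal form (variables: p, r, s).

(p OR NOT r OR s) AND (p OR NOT r OR NOT s) AND (NOT p OR NOT r OR s) AND (NOT p OR NOT r OR NOT s)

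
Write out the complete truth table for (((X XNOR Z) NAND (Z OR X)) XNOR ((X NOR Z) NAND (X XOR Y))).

Z | Y | X | Output
------------------
0 | 0 | 0 | 1
0 | 0 | 1 | 1
0 | 1 | 0 | 0
0 | 1 | 1 | 1
1 | 0 | 0 | 1
1 | 0 | 1 | 0
1 | 1 | 0 | 1
1 | 1 | 1 | 0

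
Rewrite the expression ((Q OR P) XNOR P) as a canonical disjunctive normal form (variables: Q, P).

(NOT Q AND NOT P) OR (NOT Q AND P) OR (Q AND P)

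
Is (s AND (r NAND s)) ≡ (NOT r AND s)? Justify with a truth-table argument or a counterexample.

Yes, they are equivalent — the two output columns agree on all 4 assignments:
r | s | Expression 1 | Expression 2
-----------------------------------
0 | 0 | 0 | 0
0 | 1 | 1 | 1
1 | 0 | 0 | 0
1 | 1 | 0 | 0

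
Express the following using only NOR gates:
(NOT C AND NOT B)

(((C NOR C) NOR (C NOR C)) NOR ((B NOR B) NOR (B NOR B)))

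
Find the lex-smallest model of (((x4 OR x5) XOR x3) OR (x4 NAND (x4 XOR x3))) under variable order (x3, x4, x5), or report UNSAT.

x3=0, x4=0, x5=0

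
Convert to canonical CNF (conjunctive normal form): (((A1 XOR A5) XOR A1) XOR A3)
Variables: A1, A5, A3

(A1 OR A5 OR A3) AND (A1 OR NOT A5 OR NOT A3) AND (NOT A1 OR A5 OR A3) AND (NOT A1 OR NOT A5 OR NOT A3)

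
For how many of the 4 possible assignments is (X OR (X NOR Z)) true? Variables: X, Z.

Satisfying assignments: (0,0), (1,0), (1,1)
Count: 3 out of 4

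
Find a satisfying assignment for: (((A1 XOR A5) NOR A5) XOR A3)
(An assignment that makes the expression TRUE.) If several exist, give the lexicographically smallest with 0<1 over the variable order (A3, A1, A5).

A3=0, A1=0, A5=0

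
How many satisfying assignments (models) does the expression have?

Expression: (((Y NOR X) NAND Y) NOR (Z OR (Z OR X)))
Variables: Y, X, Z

No assignment satisfies the expression.
Count: 0 out of 8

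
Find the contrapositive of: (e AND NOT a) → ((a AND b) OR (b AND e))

Contrapositive: NOT ((a AND b) OR (b AND e)) → NOT (e AND NOT a)
Note: A statement and its contrapositive are logically equivalent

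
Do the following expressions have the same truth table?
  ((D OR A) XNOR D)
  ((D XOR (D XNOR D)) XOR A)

No. Counterexample: with D=1, A=0, Expression 1 = 1 but Expression 2 = 0.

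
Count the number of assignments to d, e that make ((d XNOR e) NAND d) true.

Satisfying assignments: (0,0), (0,1), (1,0)
Count: 3 out of 4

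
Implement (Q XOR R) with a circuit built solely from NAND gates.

((Q NAND (Q NAND R)) NAND (R NAND (Q NAND R)))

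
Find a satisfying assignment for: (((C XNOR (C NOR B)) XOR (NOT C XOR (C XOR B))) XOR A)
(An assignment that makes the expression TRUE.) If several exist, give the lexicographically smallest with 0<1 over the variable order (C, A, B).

C=0, A=0, B=0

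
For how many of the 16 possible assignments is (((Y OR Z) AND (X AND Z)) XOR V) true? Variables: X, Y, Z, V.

Satisfying assignments: (0,0,0,1), (0,0,1,1), (0,1,0,1), (0,1,1,1), (1,0,0,1), (1,0,1,0), (1,1,0,1), (1,1,1,0)
Count: 8 out of 16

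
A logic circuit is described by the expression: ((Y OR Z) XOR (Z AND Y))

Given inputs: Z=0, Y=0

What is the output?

Substituting: ((0 OR 0) XOR (0 AND 0))
= 0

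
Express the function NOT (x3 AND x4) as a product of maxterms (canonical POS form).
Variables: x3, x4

ΠM(3) = (NOT x3 OR NOT x4)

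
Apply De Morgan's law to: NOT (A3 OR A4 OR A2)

NOT A3 AND NOT A4 AND NOT A2
De Morgan's: NOT(OR of terms) = AND of negations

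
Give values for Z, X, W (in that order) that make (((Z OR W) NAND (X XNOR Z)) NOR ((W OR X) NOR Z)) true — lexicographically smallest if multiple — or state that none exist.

Z=0, X=0, W=1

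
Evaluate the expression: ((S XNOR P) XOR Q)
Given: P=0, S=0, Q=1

Substituting: ((0 XNOR 0) XOR 1)
= 0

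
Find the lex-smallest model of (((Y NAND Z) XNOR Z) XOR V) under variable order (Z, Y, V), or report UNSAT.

Z=0, Y=0, V=1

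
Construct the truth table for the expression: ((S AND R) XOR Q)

S | Q | R | Output
------------------
0 | 0 | 0 | 0
0 | 0 | 1 | 0
0 | 1 | 0 | 1
0 | 1 | 1 | 1
1 | 0 | 0 | 0
1 | 0 | 1 | 1
1 | 1 | 0 | 1
1 | 1 | 1 | 0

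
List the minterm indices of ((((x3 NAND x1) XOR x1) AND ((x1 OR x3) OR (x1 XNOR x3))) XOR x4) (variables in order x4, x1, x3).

Σm(0, 1, 3, 6) = (NOT x4 AND NOT x1 AND NOT x3) OR (NOT x4 AND NOT x1 AND x3) OR (NOT x4 AND x1 AND x3) OR (x4 AND x1 AND NOT x3)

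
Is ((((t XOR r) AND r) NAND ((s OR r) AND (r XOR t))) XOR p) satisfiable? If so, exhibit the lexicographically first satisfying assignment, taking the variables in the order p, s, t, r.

p=0, s=0, t=0, r=0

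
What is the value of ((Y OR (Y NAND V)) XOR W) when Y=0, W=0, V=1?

Substituting: ((0 OR (0 NAND 1)) XOR 0)
= 1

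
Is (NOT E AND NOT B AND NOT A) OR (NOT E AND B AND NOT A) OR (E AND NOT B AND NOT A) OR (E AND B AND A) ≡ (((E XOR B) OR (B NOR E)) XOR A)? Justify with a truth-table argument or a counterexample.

Yes, they are equivalent — the two output columns agree on all 8 assignments:
E | B | A | Expression 1 | Expression 2
---------------------------------------
0 | 0 | 0 | 1 | 1
0 | 0 | 1 | 0 | 0
0 | 1 | 0 | 1 | 1
0 | 1 | 1 | 0 | 0
1 | 0 | 0 | 1 | 1
1 | 0 | 1 | 0 | 0
1 | 1 | 0 | 0 | 0
1 | 1 | 1 | 1 | 1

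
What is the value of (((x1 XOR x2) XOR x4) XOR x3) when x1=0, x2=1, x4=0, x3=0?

Substituting: (((0 XOR 1) XOR 0) XOR 0)
= 1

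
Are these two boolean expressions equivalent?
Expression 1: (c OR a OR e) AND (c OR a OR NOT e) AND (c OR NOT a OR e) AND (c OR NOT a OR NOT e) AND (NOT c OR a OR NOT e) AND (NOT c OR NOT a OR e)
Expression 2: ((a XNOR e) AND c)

Yes, they are equivalent — the two output columns agree on all 8 assignments:
c | a | e | Expression 1 | Expression 2
---------------------------------------
0 | 0 | 0 | 0 | 0
0 | 0 | 1 | 0 | 0
0 | 1 | 0 | 0 | 0
0 | 1 | 1 | 0 | 0
1 | 0 | 0 | 1 | 1
1 | 0 | 1 | 0 | 0
1 | 1 | 0 | 0 | 0
1 | 1 | 1 | 1 | 1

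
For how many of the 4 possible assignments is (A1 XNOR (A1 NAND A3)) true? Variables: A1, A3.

Satisfying assignments: (1,0)
Count: 1 out of 4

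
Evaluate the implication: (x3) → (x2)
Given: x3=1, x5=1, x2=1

Antecedent (x3) = 1; consequent (x2) = 1.
1 → 1 = 1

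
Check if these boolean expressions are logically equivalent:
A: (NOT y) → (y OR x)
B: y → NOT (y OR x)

No, Inverse is not equivalent to original (counterexample: w=0, x=0, y=0)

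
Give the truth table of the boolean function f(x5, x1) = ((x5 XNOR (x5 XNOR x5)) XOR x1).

x5 | x1 | Output
----------------
0 | 0 | 0
0 | 1 | 1
1 | 0 | 1
1 | 1 | 0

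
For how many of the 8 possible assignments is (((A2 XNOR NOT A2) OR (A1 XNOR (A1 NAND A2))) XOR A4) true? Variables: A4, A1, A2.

Satisfying assignments: (0,1,0), (1,0,0), (1,0,1), (1,1,1)
Count: 4 out of 8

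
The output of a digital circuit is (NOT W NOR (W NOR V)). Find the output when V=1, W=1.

Substituting: (NOT 1 NOR (1 NOR 1))
= 1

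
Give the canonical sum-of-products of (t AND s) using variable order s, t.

Σm(3) = (s AND t)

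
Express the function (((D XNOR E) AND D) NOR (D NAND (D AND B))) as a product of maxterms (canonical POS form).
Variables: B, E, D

ΠM(0, 1, 2, 3, 4, 6, 7) = (B OR E OR D) AND (B OR E OR NOT D) AND (B OR NOT E OR D) AND (B OR NOT E OR NOT D) AND (NOT B OR E OR D) AND (NOT B OR NOT E OR D) AND (NOT B OR NOT E OR NOT D)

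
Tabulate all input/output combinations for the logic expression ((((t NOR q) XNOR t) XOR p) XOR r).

q | p | t | r | Output
----------------------
0 | 0 | 0 | 0 | 0
0 | 0 | 0 | 1 | 1
0 | 0 | 1 | 0 | 0
0 | 0 | 1 | 1 | 1
0 | 1 | 0 | 0 | 1
0 | 1 | 0 | 1 | 0
0 | 1 | 1 | 0 | 1
0 | 1 | 1 | 1 | 0
1 | 0 | 0 | 0 | 1
1 | 0 | 0 | 1 | 0
1 | 0 | 1 | 0 | 0
1 | 0 | 1 | 1 | 1
1 | 1 | 0 | 0 | 0
1 | 1 | 0 | 1 | 1
1 | 1 | 1 | 0 | 1
1 | 1 | 1 | 1 | 0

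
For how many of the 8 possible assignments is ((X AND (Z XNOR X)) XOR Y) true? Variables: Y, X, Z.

Satisfying assignments: (0,1,1), (1,0,0), (1,0,1), (1,1,0)
Count: 4 out of 8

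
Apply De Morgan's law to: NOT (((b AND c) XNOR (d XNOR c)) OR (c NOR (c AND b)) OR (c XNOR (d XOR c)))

NOT ((b AND c) XNOR (d XNOR c)) AND NOT (c NOR (c AND b)) AND NOT (c XNOR (d XOR c))
De Morgan's: NOT(OR of terms) = AND of negations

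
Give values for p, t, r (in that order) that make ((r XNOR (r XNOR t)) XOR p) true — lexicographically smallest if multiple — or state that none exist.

p=0, t=1, r=0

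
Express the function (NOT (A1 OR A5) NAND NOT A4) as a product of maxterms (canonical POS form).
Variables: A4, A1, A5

ΠM(0) = (A4 OR A1 OR A5)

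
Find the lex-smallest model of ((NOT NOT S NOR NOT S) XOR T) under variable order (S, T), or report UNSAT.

S=0, T=1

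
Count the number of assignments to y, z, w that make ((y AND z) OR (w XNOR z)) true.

Satisfying assignments: (0,0,0), (0,1,1), (1,0,0), (1,1,0), (1,1,1)
Count: 5 out of 8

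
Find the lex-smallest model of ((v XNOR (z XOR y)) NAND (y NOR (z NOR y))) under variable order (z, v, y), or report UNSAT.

z=0, v=0, y=0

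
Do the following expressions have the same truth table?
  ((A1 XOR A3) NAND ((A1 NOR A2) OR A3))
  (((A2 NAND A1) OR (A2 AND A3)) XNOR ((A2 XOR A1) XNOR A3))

No. Counterexample: with A3=0, A2=0, A1=1, Expression 1 = 1 but Expression 2 = 0.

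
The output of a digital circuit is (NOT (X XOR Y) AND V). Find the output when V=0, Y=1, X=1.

Substituting: (NOT (1 XOR 1) AND 0)
= 0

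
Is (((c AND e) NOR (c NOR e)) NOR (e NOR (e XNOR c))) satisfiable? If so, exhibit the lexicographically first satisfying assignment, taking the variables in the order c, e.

c=0, e=0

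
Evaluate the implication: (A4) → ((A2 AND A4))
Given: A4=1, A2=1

Antecedent (A4) = 1; consequent ((A2 AND A4)) = 1.
1 → 1 = 1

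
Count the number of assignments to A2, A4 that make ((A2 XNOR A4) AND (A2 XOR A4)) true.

No assignment satisfies the expression.
Count: 0 out of 4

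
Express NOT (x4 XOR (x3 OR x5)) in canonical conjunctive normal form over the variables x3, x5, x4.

(x3 OR x5 OR NOT x4) AND (x3 OR NOT x5 OR x4) AND (NOT x3 OR x5 OR x4) AND (NOT x3 OR NOT x5 OR x4)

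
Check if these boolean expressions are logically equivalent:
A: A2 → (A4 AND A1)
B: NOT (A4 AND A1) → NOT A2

Yes, Contrapositive is always equivalent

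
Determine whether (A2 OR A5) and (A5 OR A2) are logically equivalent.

Yes, they are equivalent — the two output columns agree on all 4 assignments:
A2 | A5 | Expression 1 | Expression 2
-------------------------------------
0 | 0 | 0 | 0
0 | 1 | 1 | 1
1 | 0 | 1 | 1
1 | 1 | 1 | 1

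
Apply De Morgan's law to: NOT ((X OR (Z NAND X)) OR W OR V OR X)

NOT (X OR (Z NAND X)) AND NOT W AND NOT V AND NOT X
De Morgan's: NOT(OR of terms) = AND of negations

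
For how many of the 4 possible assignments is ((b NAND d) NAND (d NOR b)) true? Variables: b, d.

Satisfying assignments: (0,1), (1,0), (1,1)
Count: 3 out of 4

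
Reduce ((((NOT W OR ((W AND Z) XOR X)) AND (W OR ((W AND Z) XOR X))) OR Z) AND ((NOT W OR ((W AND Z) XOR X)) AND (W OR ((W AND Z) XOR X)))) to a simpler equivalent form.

By absorption (E AND (E OR v) = E) then distribution ((E OR v) AND (E OR NOT v) = E):
= ((W AND Z) XOR X)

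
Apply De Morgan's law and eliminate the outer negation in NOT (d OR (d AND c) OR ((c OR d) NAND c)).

NOT d AND NOT (d AND c) AND NOT ((c OR d) NAND c)
De Morgan's: NOT(OR of terms) = AND of negations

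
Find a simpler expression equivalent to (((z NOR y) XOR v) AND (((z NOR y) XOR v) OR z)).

By absorption (E AND (E OR v) = E):
= ((z NOR y) XOR v)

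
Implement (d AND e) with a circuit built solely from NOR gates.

((d NOR d) NOR (e NOR e))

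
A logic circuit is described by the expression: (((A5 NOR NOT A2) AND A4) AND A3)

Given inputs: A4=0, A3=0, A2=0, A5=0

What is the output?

Substituting: (((0 NOR NOT 0) AND 0) AND 0)
= 0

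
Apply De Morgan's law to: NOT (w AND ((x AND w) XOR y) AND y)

NOT w OR NOT ((x AND w) XOR y) OR NOT y
De Morgan's: NOT(AND of terms) = OR of negations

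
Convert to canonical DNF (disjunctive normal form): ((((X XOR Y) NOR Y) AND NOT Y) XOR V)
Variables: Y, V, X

(NOT Y AND NOT V AND NOT X) OR (NOT Y AND V AND X) OR (Y AND V AND NOT X) OR (Y AND V AND X)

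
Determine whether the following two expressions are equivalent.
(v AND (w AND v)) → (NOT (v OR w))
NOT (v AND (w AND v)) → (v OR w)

No, Inverse is not equivalent to original (counterexample: v=0, w=0)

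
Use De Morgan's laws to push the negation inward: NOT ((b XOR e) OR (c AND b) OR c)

NOT (b XOR e) AND NOT (c AND b) AND NOT c
De Morgan's: NOT(OR of terms) = AND of negations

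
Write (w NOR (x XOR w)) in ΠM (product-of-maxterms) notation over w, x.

ΠM(1, 2, 3) = (w OR NOT x) AND (NOT w OR x) AND (NOT w OR NOT x)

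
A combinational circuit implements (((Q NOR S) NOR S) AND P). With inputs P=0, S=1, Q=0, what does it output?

Substituting: (((0 NOR 1) NOR 1) AND 0)
= 0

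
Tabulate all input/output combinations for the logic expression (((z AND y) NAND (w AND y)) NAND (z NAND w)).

w | y | z | Output
------------------
0 | 0 | 0 | 0
0 | 0 | 1 | 0
0 | 1 | 0 | 0
0 | 1 | 1 | 0
1 | 0 | 0 | 0
1 | 0 | 1 | 1
1 | 1 | 0 | 0
1 | 1 | 1 | 1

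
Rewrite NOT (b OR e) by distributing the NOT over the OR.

NOT b AND NOT e
De Morgan's: NOT(OR of terms) = AND of negations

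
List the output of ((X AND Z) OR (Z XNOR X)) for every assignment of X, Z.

X | Z | Output
--------------
0 | 0 | 1
0 | 1 | 0
1 | 0 | 0
1 | 1 | 1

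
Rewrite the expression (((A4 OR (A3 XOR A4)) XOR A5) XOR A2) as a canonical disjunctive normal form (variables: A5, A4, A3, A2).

(NOT A5 AND NOT A4 AND NOT A3 AND A2) OR (NOT A5 AND NOT A4 AND A3 AND NOT A2) OR (NOT A5 AND A4 AND NOT A3 AND NOT A2) OR (NOT A5 AND A4 AND A3 AND NOT A2) OR (A5 AND NOT A4 AND NOT A3 AND NOT A2) OR (A5 AND NOT A4 AND A3 AND A2) OR (A5 AND A4 AND NOT A3 AND A2) OR (A5 AND A4 AND A3 AND A2)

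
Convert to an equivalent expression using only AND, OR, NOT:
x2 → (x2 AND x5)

NOT x2 OR (x2 AND x5)
(Implication elimination: A → B = NOT A OR B)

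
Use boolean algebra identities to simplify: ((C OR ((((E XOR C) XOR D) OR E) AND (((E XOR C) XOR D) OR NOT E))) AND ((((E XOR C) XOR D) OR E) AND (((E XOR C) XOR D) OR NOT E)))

By absorption (E AND (E OR v) = E) then distribution ((E OR v) AND (E OR NOT v) = E):
= ((E XOR C) XOR D)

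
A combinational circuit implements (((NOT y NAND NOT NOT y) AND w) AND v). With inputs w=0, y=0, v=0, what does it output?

Substituting: (((NOT 0 NAND NOT NOT 0) AND 0) AND 0)
= 0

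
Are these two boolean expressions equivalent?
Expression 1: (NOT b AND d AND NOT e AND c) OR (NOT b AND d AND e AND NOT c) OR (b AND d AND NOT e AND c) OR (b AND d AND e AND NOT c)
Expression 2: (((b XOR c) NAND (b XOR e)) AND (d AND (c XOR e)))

Yes, they are equivalent — the two output columns agree on all 16 assignments:
b | d | e | c | Expression 1 | Expression 2
-------------------------------------------
0 | 0 | 0 | 0 | 0 | 0
0 | 0 | 0 | 1 | 0 | 0
0 | 0 | 1 | 0 | 0 | 0
0 | 0 | 1 | 1 | 0 | 0
0 | 1 | 0 | 0 | 0 | 0
0 | 1 | 0 | 1 | 1 | 1
0 | 1 | 1 | 0 | 1 | 1
0 | 1 | 1 | 1 | 0 | 0
1 | 0 | 0 | 0 | 0 | 0
1 | 0 | 0 | 1 | 0 | 0
1 | 0 | 1 | 0 | 0 | 0
1 | 0 | 1 | 1 | 0 | 0
1 | 1 | 0 | 0 | 0 | 0
1 | 1 | 0 | 1 | 1 | 1
1 | 1 | 1 | 0 | 1 | 1
1 | 1 | 1 | 1 | 0 | 0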